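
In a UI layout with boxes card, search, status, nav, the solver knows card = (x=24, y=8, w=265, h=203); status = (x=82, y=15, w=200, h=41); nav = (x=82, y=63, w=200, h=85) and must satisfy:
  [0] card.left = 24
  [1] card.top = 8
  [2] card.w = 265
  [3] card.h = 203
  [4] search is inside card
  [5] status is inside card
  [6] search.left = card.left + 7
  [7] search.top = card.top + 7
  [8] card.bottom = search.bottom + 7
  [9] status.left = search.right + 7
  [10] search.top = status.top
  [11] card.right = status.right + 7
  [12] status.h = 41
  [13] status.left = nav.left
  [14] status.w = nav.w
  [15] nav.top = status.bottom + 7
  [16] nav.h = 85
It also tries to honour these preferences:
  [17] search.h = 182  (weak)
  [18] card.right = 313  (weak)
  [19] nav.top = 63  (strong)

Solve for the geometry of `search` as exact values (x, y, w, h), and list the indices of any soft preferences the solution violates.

1. search.x = 31  [search.left = card.left + 7]
2. search.y = 15  [search.top = card.top + 7]
3. search.h = 189  [card.bottom = search.bottom + 7]
4. search.w = 44  [status.left = search.right + 7]

search = (x=31, y=15, w=44, h=189)
violated soft preferences: 17, 18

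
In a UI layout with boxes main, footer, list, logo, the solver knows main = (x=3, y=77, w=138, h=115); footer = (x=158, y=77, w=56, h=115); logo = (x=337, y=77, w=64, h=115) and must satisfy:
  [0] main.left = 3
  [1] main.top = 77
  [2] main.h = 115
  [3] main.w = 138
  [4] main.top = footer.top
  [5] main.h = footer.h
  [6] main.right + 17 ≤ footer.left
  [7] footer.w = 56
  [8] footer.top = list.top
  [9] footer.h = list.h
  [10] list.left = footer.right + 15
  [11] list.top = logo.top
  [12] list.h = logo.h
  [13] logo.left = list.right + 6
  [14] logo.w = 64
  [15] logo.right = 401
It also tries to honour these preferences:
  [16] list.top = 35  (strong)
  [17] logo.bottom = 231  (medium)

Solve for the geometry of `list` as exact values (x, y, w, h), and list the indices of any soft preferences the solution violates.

1. list.y = 77  [footer.top = list.top]
2. list.h = 115  [footer.h = list.h]
3. list.x = 229  [list.left = footer.right + 15]
4. list.w = 102  [logo.left = list.right + 6]

list = (x=229, y=77, w=102, h=115)
violated soft preferences: 16, 17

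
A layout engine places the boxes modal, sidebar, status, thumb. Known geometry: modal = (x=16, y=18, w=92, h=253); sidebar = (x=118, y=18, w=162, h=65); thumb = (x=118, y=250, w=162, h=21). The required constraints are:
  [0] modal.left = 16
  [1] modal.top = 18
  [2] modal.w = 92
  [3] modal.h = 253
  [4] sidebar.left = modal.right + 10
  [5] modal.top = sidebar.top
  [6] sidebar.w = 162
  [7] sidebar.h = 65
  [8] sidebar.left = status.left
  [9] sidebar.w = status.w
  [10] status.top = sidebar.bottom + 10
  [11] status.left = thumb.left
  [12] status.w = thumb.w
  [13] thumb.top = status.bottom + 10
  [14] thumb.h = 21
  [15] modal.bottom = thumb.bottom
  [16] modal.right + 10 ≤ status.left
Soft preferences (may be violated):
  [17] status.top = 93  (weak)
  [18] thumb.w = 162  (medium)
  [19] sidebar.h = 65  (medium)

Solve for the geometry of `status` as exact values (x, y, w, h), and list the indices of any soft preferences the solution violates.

1. status.x = 118  [sidebar.left = status.left]
2. status.w = 162  [sidebar.w = status.w]
3. status.y = 93  [status.top = sidebar.bottom + 10]
4. status.h = 147  [thumb.top = status.bottom + 10]

status = (x=118, y=93, w=162, h=147)
violated soft preferences: none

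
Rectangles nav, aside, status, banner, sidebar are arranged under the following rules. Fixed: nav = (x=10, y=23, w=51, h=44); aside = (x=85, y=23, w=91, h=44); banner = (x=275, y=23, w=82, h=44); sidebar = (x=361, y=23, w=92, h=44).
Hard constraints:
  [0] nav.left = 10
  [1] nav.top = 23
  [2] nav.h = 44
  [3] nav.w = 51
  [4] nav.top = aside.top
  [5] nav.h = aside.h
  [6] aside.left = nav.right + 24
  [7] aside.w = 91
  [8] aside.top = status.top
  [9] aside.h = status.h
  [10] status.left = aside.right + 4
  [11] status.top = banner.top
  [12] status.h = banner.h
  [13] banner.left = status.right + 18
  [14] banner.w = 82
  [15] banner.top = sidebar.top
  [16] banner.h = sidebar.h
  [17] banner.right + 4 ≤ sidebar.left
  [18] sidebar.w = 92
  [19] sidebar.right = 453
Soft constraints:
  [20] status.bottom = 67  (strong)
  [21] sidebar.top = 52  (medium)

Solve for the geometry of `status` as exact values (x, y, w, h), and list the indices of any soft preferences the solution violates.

1. status.y = 23  [aside.top = status.top]
2. status.h = 44  [aside.h = status.h]
3. status.x = 180  [status.left = aside.right + 4]
4. status.w = 77  [banner.left = status.right + 18]

status = (x=180, y=23, w=77, h=44)
violated soft preferences: 21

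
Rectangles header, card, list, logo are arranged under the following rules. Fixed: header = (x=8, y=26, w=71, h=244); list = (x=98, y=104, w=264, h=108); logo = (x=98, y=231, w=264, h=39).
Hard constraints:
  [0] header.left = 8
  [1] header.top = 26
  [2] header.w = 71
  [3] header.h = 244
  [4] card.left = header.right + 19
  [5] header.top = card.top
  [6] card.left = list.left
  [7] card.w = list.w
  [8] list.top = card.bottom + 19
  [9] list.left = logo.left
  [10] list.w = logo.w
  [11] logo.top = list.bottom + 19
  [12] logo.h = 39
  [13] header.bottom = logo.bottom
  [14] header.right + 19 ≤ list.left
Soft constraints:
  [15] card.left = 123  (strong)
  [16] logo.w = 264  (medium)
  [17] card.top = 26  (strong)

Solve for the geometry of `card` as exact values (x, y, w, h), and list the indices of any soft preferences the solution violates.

1. card.x = 98  [card.left = header.right + 19]
2. card.y = 26  [header.top = card.top]
3. card.w = 264  [card.w = list.w]
4. card.h = 59  [list.top = card.bottom + 19]

card = (x=98, y=26, w=264, h=59)
violated soft preferences: 15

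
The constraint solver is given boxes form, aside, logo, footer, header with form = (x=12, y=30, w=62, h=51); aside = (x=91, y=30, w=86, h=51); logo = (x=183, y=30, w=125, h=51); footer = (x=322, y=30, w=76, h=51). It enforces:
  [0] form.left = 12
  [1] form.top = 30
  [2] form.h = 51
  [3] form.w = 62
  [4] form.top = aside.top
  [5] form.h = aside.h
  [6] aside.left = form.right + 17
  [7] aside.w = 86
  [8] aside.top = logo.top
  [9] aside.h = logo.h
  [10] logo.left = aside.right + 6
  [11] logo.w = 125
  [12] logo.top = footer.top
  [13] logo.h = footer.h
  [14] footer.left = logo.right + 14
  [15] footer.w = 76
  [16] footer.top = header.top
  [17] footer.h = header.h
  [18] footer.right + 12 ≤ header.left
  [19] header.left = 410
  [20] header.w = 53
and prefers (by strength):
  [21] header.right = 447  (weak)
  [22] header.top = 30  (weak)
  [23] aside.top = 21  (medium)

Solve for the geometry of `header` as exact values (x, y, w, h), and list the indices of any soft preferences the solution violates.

header = (x=410, y=30, w=53, h=51)
violated soft preferences: 21, 23

1. header.y = 30  [footer.top = header.top]
2. header.h = 51  [footer.h = header.h]
3. header.x = 410  [header.left = 410]
4. header.w = 53  [header.w = 53]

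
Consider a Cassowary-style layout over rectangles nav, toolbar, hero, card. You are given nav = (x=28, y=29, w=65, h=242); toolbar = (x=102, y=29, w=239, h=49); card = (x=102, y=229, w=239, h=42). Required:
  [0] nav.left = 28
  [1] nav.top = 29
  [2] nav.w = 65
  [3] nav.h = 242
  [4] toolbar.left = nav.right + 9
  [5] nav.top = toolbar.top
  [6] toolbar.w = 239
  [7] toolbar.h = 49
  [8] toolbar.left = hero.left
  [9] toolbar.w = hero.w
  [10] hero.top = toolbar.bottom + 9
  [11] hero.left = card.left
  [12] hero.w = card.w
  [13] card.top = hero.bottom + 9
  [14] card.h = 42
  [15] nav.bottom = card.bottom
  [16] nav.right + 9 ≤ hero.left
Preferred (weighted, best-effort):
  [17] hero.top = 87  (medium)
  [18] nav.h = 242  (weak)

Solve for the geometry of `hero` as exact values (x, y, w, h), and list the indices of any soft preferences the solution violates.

1. hero.x = 102  [toolbar.left = hero.left]
2. hero.w = 239  [toolbar.w = hero.w]
3. hero.y = 87  [hero.top = toolbar.bottom + 9]
4. hero.h = 133  [card.top = hero.bottom + 9]

hero = (x=102, y=87, w=239, h=133)
violated soft preferences: none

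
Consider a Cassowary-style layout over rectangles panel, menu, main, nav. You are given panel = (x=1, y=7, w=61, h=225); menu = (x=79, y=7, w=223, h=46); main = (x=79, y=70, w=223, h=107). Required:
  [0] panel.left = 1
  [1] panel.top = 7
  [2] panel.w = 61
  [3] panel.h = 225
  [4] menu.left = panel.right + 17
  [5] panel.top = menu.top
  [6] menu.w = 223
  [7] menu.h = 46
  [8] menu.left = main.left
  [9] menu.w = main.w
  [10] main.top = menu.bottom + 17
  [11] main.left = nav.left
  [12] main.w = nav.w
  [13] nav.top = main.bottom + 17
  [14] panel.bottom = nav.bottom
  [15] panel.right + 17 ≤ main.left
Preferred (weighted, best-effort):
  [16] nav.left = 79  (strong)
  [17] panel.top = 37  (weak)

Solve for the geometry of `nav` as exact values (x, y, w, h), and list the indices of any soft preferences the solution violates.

1. nav.x = 79  [main.left = nav.left]
2. nav.w = 223  [main.w = nav.w]
3. nav.y = 194  [nav.top = main.bottom + 17]
4. nav.h = 38  [panel.bottom = nav.bottom]

nav = (x=79, y=194, w=223, h=38)
violated soft preferences: 17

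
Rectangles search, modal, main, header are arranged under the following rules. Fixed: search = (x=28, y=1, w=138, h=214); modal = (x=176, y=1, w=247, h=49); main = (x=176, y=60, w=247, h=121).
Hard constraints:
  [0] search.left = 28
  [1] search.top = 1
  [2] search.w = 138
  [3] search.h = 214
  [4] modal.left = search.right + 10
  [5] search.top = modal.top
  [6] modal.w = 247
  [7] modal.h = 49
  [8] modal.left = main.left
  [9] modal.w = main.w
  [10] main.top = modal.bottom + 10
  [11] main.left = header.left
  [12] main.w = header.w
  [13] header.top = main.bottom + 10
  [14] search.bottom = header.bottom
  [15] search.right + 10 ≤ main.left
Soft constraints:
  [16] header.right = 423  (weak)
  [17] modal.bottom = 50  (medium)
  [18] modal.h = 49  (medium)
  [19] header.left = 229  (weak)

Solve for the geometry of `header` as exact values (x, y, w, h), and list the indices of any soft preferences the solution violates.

header = (x=176, y=191, w=247, h=24)
violated soft preferences: 19

1. header.x = 176  [main.left = header.left]
2. header.w = 247  [main.w = header.w]
3. header.y = 191  [header.top = main.bottom + 10]
4. header.h = 24  [search.bottom = header.bottom]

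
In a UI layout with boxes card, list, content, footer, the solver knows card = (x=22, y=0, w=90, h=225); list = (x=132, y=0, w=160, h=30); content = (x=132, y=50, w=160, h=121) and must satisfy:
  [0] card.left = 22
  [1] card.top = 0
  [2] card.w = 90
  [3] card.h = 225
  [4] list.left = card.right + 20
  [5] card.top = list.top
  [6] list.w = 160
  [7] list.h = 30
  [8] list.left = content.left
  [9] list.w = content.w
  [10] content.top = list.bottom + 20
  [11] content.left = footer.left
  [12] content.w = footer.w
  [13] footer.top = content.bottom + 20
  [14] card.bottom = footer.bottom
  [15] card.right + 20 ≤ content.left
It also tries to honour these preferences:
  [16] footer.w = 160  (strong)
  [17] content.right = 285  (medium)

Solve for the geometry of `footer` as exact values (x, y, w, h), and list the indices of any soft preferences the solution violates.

footer = (x=132, y=191, w=160, h=34)
violated soft preferences: 17

1. footer.x = 132  [content.left = footer.left]
2. footer.w = 160  [content.w = footer.w]
3. footer.y = 191  [footer.top = content.bottom + 20]
4. footer.h = 34  [card.bottom = footer.bottom]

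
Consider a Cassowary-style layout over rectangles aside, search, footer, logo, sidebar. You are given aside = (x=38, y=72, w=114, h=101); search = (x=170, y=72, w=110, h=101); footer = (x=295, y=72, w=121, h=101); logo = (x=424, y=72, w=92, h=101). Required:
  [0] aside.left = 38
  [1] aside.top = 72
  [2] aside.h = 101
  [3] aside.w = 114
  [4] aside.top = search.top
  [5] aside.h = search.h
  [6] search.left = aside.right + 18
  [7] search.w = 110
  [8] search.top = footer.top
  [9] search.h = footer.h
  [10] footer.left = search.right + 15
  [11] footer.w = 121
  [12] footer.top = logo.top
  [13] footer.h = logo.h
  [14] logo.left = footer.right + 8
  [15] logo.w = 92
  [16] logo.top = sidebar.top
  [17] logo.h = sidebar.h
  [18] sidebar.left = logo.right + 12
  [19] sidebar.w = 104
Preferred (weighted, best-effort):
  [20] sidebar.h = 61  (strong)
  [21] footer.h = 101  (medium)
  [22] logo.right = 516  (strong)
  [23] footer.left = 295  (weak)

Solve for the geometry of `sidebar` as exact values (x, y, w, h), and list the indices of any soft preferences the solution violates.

sidebar = (x=528, y=72, w=104, h=101)
violated soft preferences: 20

1. sidebar.y = 72  [logo.top = sidebar.top]
2. sidebar.h = 101  [logo.h = sidebar.h]
3. sidebar.x = 528  [sidebar.left = logo.right + 12]
4. sidebar.w = 104  [sidebar.w = 104]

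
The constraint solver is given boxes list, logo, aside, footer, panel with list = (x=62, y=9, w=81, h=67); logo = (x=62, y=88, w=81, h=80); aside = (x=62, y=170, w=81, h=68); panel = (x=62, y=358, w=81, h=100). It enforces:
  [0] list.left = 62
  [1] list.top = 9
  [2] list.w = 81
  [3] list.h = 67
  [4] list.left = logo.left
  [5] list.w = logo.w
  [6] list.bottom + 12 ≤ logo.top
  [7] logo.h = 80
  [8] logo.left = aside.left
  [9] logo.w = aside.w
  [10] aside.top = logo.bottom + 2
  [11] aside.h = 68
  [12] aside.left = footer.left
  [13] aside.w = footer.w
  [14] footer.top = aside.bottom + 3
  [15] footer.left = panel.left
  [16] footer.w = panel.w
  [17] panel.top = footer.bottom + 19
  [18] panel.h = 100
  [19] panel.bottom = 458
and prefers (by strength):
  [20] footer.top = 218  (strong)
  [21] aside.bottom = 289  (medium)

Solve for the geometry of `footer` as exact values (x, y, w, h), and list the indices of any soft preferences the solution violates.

1. footer.x = 62  [aside.left = footer.left]
2. footer.w = 81  [aside.w = footer.w]
3. footer.y = 241  [footer.top = aside.bottom + 3]
4. footer.h = 98  [panel.top = footer.bottom + 19]

footer = (x=62, y=241, w=81, h=98)
violated soft preferences: 20, 21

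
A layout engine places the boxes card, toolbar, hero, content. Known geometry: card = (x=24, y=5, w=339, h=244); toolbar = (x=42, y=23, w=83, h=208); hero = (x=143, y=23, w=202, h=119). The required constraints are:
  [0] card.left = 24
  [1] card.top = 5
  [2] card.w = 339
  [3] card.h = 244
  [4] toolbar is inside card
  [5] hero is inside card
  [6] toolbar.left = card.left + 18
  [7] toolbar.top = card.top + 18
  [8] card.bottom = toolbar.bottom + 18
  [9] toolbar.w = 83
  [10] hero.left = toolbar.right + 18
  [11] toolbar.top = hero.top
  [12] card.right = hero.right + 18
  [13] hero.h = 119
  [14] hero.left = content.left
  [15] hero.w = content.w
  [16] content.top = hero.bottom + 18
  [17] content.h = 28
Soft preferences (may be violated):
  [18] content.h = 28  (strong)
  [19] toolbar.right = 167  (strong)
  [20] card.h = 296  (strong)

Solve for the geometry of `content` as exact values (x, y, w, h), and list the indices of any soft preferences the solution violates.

content = (x=143, y=160, w=202, h=28)
violated soft preferences: 19, 20

1. content.x = 143  [hero.left = content.left]
2. content.w = 202  [hero.w = content.w]
3. content.y = 160  [content.top = hero.bottom + 18]
4. content.h = 28  [content.h = 28]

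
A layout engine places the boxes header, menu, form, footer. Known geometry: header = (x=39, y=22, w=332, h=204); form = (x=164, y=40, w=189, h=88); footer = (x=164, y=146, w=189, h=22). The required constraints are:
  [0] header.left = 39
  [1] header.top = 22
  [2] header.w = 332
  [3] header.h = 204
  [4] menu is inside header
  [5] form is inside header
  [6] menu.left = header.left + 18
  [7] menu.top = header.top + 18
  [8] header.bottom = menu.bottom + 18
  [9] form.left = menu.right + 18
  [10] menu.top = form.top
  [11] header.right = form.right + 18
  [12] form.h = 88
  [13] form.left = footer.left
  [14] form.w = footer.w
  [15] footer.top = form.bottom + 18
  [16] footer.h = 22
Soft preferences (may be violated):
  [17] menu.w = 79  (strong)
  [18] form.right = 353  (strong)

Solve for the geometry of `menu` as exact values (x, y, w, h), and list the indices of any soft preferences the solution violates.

menu = (x=57, y=40, w=89, h=168)
violated soft preferences: 17

1. menu.x = 57  [menu.left = header.left + 18]
2. menu.y = 40  [menu.top = header.top + 18]
3. menu.h = 168  [header.bottom = menu.bottom + 18]
4. menu.w = 89  [form.left = menu.right + 18]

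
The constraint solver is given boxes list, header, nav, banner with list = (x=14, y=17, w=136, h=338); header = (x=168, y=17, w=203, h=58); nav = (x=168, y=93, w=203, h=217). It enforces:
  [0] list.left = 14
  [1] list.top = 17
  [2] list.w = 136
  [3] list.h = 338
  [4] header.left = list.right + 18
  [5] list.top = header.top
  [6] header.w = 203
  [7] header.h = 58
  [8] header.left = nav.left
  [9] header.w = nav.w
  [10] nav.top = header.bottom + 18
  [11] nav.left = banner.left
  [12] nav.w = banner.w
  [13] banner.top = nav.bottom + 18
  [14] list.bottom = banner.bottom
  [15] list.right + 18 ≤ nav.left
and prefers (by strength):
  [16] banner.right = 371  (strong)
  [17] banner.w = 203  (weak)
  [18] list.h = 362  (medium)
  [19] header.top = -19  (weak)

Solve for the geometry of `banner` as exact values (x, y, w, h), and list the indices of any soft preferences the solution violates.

1. banner.x = 168  [nav.left = banner.left]
2. banner.w = 203  [nav.w = banner.w]
3. banner.y = 328  [banner.top = nav.bottom + 18]
4. banner.h = 27  [list.bottom = banner.bottom]

banner = (x=168, y=328, w=203, h=27)
violated soft preferences: 18, 19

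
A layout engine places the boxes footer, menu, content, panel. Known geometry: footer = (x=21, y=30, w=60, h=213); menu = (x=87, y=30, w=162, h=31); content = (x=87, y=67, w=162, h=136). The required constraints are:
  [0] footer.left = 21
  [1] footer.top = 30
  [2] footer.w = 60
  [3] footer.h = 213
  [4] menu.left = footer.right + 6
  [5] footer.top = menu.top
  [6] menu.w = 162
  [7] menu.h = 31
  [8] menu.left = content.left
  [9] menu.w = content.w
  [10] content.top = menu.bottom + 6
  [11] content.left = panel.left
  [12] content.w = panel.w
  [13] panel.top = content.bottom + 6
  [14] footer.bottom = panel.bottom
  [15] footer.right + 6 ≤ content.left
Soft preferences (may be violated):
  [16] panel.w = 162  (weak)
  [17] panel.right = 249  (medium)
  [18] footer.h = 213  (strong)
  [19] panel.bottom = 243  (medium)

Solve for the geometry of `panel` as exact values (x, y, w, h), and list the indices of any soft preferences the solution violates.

panel = (x=87, y=209, w=162, h=34)
violated soft preferences: none

1. panel.x = 87  [content.left = panel.left]
2. panel.w = 162  [content.w = panel.w]
3. panel.y = 209  [panel.top = content.bottom + 6]
4. panel.h = 34  [footer.bottom = panel.bottom]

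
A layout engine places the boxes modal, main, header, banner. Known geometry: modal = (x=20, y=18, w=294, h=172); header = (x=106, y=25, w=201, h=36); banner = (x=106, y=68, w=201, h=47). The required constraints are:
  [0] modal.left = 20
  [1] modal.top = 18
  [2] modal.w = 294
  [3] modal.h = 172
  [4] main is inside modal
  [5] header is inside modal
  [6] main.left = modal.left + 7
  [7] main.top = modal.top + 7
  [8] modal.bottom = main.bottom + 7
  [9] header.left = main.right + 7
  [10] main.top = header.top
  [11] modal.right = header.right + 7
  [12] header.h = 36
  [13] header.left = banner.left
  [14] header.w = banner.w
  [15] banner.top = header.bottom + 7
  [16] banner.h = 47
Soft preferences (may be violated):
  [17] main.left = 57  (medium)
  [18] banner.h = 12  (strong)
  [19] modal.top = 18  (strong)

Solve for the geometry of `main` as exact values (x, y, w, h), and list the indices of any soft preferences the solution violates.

1. main.x = 27  [main.left = modal.left + 7]
2. main.y = 25  [main.top = modal.top + 7]
3. main.h = 158  [modal.bottom = main.bottom + 7]
4. main.w = 72  [header.left = main.right + 7]

main = (x=27, y=25, w=72, h=158)
violated soft preferences: 17, 18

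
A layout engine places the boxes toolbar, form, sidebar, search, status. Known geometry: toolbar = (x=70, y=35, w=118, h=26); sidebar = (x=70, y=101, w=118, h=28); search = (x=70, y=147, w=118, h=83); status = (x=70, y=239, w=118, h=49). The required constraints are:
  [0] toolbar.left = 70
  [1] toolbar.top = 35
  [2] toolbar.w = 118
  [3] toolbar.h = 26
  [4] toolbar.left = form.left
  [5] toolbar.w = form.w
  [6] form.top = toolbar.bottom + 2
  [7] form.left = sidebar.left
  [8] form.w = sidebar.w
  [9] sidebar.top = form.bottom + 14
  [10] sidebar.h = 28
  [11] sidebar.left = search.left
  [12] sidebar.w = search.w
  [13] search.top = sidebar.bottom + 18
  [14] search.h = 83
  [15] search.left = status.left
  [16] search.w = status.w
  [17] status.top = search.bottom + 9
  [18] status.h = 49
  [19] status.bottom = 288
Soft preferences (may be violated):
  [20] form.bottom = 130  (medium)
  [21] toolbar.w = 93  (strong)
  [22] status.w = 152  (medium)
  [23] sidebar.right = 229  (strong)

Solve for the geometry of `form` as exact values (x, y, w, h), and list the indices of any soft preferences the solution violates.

form = (x=70, y=63, w=118, h=24)
violated soft preferences: 20, 21, 22, 23

1. form.x = 70  [toolbar.left = form.left]
2. form.w = 118  [toolbar.w = form.w]
3. form.y = 63  [form.top = toolbar.bottom + 2]
4. form.h = 24  [sidebar.top = form.bottom + 14]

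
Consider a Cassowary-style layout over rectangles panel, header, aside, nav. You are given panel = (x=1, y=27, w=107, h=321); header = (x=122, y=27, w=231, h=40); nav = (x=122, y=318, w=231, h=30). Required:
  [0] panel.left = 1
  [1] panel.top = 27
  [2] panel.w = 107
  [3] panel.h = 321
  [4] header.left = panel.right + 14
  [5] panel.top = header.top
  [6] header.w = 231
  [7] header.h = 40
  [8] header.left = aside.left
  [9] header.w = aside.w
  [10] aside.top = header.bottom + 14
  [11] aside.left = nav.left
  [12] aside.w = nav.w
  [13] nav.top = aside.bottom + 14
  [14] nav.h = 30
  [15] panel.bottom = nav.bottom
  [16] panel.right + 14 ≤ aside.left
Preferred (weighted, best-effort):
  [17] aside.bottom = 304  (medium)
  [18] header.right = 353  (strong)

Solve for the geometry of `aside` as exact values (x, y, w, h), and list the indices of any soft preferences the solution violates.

1. aside.x = 122  [header.left = aside.left]
2. aside.w = 231  [header.w = aside.w]
3. aside.y = 81  [aside.top = header.bottom + 14]
4. aside.h = 223  [nav.top = aside.bottom + 14]

aside = (x=122, y=81, w=231, h=223)
violated soft preferences: none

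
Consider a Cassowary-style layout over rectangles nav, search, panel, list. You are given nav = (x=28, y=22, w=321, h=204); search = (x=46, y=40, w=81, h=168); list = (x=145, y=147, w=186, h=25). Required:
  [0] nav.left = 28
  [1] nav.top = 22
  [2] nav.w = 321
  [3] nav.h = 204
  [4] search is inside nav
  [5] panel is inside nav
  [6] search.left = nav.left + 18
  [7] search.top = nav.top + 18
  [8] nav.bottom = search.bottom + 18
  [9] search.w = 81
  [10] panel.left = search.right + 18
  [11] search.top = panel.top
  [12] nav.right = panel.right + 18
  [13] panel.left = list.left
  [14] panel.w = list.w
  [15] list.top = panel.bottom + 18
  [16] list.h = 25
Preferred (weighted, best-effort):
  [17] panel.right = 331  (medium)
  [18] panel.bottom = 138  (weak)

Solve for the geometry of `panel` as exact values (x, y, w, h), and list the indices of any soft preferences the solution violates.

1. panel.x = 145  [panel.left = search.right + 18]
2. panel.y = 40  [search.top = panel.top]
3. panel.w = 186  [nav.right = panel.right + 18]
4. panel.h = 89  [list.top = panel.bottom + 18]

panel = (x=145, y=40, w=186, h=89)
violated soft preferences: 18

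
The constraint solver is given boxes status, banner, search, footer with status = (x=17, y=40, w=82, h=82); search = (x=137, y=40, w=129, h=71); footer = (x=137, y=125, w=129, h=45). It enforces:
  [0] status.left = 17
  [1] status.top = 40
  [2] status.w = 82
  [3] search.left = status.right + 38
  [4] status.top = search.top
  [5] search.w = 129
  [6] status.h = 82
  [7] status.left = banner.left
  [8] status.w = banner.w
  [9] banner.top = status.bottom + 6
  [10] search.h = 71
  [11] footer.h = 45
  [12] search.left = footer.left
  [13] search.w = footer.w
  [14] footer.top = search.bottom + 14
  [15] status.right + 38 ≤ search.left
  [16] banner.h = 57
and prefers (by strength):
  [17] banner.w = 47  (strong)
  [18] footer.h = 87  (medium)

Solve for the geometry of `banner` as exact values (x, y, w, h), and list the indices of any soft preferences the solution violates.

banner = (x=17, y=128, w=82, h=57)
violated soft preferences: 17, 18

1. banner.x = 17  [status.left = banner.left]
2. banner.w = 82  [status.w = banner.w]
3. banner.y = 128  [banner.top = status.bottom + 6]
4. banner.h = 57  [banner.h = 57]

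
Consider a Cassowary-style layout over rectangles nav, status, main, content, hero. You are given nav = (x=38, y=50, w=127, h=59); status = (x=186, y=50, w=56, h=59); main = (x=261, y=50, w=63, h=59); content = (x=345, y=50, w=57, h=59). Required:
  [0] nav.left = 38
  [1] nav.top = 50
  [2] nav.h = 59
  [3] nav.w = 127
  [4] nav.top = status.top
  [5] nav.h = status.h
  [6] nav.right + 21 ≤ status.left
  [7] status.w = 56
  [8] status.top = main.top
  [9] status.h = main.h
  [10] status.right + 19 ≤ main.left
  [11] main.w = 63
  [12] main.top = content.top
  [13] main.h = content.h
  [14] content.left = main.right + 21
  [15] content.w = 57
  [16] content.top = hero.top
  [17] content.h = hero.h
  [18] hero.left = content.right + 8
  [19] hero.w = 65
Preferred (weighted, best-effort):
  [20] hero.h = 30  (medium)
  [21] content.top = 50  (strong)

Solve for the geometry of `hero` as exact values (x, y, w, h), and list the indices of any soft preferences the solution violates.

1. hero.y = 50  [content.top = hero.top]
2. hero.h = 59  [content.h = hero.h]
3. hero.x = 410  [hero.left = content.right + 8]
4. hero.w = 65  [hero.w = 65]

hero = (x=410, y=50, w=65, h=59)
violated soft preferences: 20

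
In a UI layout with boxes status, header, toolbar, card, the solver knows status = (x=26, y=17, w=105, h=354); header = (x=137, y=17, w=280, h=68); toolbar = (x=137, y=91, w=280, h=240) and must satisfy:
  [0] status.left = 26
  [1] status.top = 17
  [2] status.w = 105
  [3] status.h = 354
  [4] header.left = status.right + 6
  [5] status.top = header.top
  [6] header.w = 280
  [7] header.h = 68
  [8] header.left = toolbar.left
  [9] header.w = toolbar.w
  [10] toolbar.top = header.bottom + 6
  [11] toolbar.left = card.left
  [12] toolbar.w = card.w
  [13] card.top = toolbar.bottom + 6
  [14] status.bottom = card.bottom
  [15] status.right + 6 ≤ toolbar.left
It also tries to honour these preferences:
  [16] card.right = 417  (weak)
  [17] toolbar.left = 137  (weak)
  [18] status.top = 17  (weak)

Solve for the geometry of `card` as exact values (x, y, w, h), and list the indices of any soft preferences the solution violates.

1. card.x = 137  [toolbar.left = card.left]
2. card.w = 280  [toolbar.w = card.w]
3. card.y = 337  [card.top = toolbar.bottom + 6]
4. card.h = 34  [status.bottom = card.bottom]

card = (x=137, y=337, w=280, h=34)
violated soft preferences: none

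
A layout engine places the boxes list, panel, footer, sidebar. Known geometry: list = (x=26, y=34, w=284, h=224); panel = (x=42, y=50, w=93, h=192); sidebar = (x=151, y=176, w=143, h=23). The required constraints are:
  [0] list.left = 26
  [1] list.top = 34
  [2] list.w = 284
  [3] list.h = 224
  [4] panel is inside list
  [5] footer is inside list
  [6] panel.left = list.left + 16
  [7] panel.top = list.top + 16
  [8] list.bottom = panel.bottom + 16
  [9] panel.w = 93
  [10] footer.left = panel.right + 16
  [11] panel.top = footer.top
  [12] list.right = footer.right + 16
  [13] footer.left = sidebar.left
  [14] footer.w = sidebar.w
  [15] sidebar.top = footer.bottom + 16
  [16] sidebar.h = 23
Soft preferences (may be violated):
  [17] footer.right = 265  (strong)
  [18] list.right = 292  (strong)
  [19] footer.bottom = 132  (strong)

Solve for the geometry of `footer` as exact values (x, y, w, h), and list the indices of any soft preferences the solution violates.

1. footer.x = 151  [footer.left = panel.right + 16]
2. footer.y = 50  [panel.top = footer.top]
3. footer.w = 143  [list.right = footer.right + 16]
4. footer.h = 110  [sidebar.top = footer.bottom + 16]

footer = (x=151, y=50, w=143, h=110)
violated soft preferences: 17, 18, 19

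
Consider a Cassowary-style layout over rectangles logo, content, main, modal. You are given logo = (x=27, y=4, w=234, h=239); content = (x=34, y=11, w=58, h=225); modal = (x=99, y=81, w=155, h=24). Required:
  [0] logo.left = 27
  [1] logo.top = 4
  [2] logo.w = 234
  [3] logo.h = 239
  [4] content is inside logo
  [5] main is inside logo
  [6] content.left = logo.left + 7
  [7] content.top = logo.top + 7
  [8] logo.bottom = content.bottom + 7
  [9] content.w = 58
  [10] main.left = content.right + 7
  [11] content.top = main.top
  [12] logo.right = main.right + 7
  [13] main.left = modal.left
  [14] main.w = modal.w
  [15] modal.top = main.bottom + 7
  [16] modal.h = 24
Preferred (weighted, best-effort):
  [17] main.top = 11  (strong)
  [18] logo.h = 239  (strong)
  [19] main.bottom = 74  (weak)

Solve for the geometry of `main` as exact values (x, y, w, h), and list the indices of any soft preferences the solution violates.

main = (x=99, y=11, w=155, h=63)
violated soft preferences: none

1. main.x = 99  [main.left = content.right + 7]
2. main.y = 11  [content.top = main.top]
3. main.w = 155  [logo.right = main.right + 7]
4. main.h = 63  [modal.top = main.bottom + 7]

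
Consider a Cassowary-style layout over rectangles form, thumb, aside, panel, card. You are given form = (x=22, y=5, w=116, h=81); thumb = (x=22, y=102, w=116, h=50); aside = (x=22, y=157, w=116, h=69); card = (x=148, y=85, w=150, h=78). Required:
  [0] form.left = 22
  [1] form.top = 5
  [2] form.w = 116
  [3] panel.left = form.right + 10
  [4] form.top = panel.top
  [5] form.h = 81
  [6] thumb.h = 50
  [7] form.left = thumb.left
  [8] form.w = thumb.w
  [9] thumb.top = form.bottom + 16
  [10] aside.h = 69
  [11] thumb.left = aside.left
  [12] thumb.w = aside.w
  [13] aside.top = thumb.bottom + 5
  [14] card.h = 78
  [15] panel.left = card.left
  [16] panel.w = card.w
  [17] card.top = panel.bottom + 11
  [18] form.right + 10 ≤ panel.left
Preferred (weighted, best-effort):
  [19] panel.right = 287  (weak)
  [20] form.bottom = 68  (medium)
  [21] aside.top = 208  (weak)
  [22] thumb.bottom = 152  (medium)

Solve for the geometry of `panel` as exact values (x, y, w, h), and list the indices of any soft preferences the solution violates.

1. panel.x = 148  [panel.left = form.right + 10]
2. panel.y = 5  [form.top = panel.top]
3. panel.w = 150  [panel.w = card.w]
4. panel.h = 69  [card.top = panel.bottom + 11]

panel = (x=148, y=5, w=150, h=69)
violated soft preferences: 19, 20, 21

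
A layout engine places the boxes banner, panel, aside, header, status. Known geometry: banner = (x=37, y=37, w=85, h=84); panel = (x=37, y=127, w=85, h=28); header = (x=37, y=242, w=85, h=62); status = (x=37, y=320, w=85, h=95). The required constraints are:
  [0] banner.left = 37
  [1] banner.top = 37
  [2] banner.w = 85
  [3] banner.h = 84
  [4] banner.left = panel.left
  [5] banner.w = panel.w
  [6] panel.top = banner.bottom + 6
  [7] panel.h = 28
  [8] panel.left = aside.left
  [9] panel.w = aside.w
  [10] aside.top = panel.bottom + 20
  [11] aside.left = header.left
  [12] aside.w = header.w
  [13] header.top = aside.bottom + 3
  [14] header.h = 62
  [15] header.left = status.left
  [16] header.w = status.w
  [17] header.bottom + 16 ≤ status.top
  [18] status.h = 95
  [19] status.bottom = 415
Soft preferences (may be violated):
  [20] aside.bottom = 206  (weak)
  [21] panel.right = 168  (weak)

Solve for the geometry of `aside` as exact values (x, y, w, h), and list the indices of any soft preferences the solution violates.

aside = (x=37, y=175, w=85, h=64)
violated soft preferences: 20, 21

1. aside.x = 37  [panel.left = aside.left]
2. aside.w = 85  [panel.w = aside.w]
3. aside.y = 175  [aside.top = panel.bottom + 20]
4. aside.h = 64  [header.top = aside.bottom + 3]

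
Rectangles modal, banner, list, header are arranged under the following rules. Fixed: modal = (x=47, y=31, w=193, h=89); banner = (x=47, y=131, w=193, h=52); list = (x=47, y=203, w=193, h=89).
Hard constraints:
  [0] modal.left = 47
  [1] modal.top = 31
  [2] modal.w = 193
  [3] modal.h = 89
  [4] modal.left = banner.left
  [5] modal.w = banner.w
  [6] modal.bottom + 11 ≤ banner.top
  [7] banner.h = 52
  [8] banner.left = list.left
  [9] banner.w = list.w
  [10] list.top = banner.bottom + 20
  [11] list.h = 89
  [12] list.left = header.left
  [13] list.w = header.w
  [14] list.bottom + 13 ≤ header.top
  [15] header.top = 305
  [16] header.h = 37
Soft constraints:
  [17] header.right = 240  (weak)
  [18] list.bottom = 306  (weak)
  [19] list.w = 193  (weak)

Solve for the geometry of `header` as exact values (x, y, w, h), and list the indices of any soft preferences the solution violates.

1. header.x = 47  [list.left = header.left]
2. header.w = 193  [list.w = header.w]
3. header.y = 305  [header.top = 305]
4. header.h = 37  [header.h = 37]

header = (x=47, y=305, w=193, h=37)
violated soft preferences: 18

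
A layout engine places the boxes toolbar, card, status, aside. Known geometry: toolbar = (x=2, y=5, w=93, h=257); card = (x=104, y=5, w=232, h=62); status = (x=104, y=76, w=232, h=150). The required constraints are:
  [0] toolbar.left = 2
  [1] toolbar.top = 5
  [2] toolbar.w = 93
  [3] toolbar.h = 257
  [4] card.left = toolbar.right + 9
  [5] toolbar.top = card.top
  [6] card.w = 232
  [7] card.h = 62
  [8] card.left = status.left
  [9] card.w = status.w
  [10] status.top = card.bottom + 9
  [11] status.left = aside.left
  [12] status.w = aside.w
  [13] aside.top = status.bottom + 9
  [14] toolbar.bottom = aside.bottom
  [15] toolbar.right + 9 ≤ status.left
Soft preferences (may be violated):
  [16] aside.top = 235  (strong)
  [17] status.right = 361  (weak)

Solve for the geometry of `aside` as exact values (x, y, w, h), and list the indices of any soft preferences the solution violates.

1. aside.x = 104  [status.left = aside.left]
2. aside.w = 232  [status.w = aside.w]
3. aside.y = 235  [aside.top = status.bottom + 9]
4. aside.h = 27  [toolbar.bottom = aside.bottom]

aside = (x=104, y=235, w=232, h=27)
violated soft preferences: 17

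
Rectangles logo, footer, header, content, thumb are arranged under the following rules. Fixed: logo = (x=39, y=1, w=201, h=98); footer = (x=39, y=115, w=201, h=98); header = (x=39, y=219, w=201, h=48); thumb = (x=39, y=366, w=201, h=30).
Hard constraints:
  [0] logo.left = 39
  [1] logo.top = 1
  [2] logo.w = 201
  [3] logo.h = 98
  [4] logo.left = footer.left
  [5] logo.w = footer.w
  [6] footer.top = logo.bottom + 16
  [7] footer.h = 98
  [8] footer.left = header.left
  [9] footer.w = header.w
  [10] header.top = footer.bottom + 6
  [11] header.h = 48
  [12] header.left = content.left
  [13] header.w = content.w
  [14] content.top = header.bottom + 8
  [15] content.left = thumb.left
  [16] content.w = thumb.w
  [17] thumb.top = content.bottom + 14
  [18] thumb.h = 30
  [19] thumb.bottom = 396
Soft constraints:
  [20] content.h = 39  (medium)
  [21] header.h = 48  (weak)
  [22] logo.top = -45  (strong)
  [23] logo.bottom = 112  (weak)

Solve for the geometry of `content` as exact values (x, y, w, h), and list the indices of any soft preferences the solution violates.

1. content.x = 39  [header.left = content.left]
2. content.w = 201  [header.w = content.w]
3. content.y = 275  [content.top = header.bottom + 8]
4. content.h = 77  [thumb.top = content.bottom + 14]

content = (x=39, y=275, w=201, h=77)
violated soft preferences: 20, 22, 23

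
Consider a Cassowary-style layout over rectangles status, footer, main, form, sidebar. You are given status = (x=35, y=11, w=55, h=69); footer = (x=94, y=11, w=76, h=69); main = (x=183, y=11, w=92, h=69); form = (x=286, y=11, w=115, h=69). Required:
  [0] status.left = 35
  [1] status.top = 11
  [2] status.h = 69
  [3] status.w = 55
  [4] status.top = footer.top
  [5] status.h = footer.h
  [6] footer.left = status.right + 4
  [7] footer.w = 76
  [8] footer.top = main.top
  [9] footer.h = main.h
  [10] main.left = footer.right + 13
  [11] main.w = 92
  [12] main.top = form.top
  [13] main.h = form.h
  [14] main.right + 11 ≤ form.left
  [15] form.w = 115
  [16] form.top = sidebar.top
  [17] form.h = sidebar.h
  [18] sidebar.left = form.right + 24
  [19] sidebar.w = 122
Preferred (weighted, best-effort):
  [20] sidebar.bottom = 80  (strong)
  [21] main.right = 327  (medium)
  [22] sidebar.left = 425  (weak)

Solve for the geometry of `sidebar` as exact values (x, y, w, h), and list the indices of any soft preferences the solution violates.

1. sidebar.y = 11  [form.top = sidebar.top]
2. sidebar.h = 69  [form.h = sidebar.h]
3. sidebar.x = 425  [sidebar.left = form.right + 24]
4. sidebar.w = 122  [sidebar.w = 122]

sidebar = (x=425, y=11, w=122, h=69)
violated soft preferences: 21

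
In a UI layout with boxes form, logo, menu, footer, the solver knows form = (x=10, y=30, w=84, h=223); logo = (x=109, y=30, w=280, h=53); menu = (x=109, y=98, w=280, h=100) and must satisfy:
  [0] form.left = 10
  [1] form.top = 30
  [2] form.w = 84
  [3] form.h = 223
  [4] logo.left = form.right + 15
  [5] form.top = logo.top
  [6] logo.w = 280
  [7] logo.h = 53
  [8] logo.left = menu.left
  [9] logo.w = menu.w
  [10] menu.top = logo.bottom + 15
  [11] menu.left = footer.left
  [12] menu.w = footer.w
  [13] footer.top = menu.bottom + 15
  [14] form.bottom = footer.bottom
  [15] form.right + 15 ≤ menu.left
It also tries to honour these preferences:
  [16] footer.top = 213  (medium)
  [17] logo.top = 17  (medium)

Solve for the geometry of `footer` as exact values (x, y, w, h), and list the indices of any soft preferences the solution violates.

1. footer.x = 109  [menu.left = footer.left]
2. footer.w = 280  [menu.w = footer.w]
3. footer.y = 213  [footer.top = menu.bottom + 15]
4. footer.h = 40  [form.bottom = footer.bottom]

footer = (x=109, y=213, w=280, h=40)
violated soft preferences: 17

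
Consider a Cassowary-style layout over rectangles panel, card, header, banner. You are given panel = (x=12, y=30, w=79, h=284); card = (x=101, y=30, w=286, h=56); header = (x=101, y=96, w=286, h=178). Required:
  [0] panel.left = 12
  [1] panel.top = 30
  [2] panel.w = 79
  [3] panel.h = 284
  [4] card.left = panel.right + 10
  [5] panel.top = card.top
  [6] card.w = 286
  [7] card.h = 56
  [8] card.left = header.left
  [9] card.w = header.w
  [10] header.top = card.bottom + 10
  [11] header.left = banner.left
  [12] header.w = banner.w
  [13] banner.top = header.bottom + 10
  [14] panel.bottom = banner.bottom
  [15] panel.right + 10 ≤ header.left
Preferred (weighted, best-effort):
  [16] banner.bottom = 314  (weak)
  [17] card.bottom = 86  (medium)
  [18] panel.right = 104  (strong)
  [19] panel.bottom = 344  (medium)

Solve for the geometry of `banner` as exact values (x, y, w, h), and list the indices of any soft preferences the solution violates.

1. banner.x = 101  [header.left = banner.left]
2. banner.w = 286  [header.w = banner.w]
3. banner.y = 284  [banner.top = header.bottom + 10]
4. banner.h = 30  [panel.bottom = banner.bottom]

banner = (x=101, y=284, w=286, h=30)
violated soft preferences: 18, 19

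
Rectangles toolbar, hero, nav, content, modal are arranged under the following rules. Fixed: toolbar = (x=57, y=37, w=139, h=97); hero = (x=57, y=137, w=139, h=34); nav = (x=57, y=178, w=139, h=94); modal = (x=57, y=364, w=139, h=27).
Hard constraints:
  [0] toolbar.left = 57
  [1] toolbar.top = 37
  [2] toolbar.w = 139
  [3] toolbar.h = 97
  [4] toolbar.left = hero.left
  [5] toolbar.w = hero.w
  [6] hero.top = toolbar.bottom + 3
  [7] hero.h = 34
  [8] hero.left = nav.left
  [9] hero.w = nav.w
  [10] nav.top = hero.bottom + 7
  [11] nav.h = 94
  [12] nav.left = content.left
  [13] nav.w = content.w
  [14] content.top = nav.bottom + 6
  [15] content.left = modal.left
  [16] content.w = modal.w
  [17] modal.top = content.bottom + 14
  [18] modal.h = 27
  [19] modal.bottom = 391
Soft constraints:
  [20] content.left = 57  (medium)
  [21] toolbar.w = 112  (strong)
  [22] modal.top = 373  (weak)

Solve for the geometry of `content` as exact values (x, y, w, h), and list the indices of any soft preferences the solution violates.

1. content.x = 57  [nav.left = content.left]
2. content.w = 139  [nav.w = content.w]
3. content.y = 278  [content.top = nav.bottom + 6]
4. content.h = 72  [modal.top = content.bottom + 14]

content = (x=57, y=278, w=139, h=72)
violated soft preferences: 21, 22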